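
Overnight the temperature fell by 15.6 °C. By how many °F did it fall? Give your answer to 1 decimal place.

Converting a difference, only the 9/5 scale factor applies: Δ°F = 15.6 × 1.8 = 28.1 °F.

28.1 °F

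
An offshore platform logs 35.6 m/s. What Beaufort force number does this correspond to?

Beaufort force 12

35.6 m/s lies in the Beaufort 12 band (hurricane force, ≥32.7 m/s).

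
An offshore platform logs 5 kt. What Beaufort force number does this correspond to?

Beaufort force 2

5 kt lies in the Beaufort 2 band (light breeze, 4–6 kt).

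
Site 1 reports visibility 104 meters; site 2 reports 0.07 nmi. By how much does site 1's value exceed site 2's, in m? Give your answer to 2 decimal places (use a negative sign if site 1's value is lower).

-25.64 m

site 2: 0.07 nmi = 129.6400 m.
Difference: 104.0000 − 129.6400 = -25.64 m.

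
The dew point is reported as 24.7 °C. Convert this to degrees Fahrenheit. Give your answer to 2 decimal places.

°F = °C × 9/5 + 32 = 24.7 × 1.8 + 32 = 76.46 °F.

76.46 °F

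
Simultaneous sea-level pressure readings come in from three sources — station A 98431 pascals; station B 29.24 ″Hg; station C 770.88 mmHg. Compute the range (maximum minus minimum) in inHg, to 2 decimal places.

station A: 98431 Pa = 29.0667 inHg.
station C: 770.88 mmHg = 30.3496 inHg.
Spread: 30.3496 − 29.0667 = 1.28 inHg.

1.28 inHg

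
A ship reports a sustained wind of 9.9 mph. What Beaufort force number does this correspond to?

9.9 mph = 4.4 m/s, which is Beaufort 3 (gentle breeze, 3.4–5.4 m/s).

Beaufort force 3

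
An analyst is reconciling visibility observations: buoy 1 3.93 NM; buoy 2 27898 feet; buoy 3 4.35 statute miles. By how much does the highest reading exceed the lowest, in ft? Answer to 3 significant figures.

buoy 1: 3.93 nmi = 23879.13 ft.
buoy 3: 4.35 SM = 22968.00 ft.
Spread: 27898.00 − 22968.00 = 4930 ft.

4930 ft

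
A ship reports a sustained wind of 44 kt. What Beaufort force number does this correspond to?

44 kt lies in the Beaufort 9 band (strong gale, 41–47 kt).

Beaufort force 9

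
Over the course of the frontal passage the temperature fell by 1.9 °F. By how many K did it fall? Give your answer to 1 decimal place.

1.1 K

A change of 1 °C equals a change of 1.8 °F: ΔK = 1.9 × 0.5556 = 1.1 K.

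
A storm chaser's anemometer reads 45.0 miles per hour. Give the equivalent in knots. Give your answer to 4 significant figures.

1 mph = 0.868976 kt, so 45.0 × 0.868976 = 39.10 kt.

39.10 kt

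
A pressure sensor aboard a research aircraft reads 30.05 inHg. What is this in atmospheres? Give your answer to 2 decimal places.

1 inHg = 0.0334211 atm, so 30.05 × 0.0334211 = 1.00 atm.

1.00 atm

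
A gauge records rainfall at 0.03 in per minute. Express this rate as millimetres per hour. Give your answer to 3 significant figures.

45.7 mm/hour

0.03 in/minute × 25.4 mm/in × 60 minute/hour = 45.7 mm/hour.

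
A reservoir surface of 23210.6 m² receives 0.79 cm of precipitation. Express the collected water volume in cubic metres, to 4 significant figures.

Depth: 0.79 cm × 10 = 7.9 mm.
1 mm over 1 m² is 1 L, so volume = 7.9 × 23210.6 = 183363.74 L = 183.4 m³.

183.4 cubic metres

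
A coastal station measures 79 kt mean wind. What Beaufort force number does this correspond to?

79 kt lies in the Beaufort 12 band (hurricane force, ≥64 kt).

Beaufort force 12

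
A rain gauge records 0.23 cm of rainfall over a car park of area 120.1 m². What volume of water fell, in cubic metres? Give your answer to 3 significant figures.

0.276 cubic metres

Depth: 0.23 cm × 10 = 2.3 mm.
1 mm over 1 m² is 1 L, so volume = 2.3 × 120.1 = 276.23 L = 0.276 m³.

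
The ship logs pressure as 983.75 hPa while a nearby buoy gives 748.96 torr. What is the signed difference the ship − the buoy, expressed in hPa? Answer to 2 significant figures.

-15 hPa

the buoy: 748.96 mmHg = 998.53 hPa.
Difference: 983.75 − 998.53 = -15 hPa.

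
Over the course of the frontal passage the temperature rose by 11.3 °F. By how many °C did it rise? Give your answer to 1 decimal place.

Converting a difference, only the 9/5 scale factor applies: Δ°C = 11.3 × 0.5556 = 6.3 °C.

6.3 °C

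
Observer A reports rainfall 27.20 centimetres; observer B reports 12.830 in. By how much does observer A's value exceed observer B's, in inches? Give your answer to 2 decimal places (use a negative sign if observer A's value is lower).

observer A: 27.20 cm = 10.7087 in.
Difference: 10.7087 − 12.8300 = -2.12 in.

-2.12 in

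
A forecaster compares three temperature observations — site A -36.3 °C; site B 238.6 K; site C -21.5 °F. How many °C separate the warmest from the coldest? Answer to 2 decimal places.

6.58 °C

site B: 238.6 K = -34.550 °C.
site C: -21.5 °F = -29.722 °C.
Spread: (-29.722) − (-36.300) = 6.578 °C.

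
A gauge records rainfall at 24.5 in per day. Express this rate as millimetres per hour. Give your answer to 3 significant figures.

25.9 mm/hour

24.5 in/day × 25.4 mm/in × 0.0416667 day/hour = 25.9 mm/hour.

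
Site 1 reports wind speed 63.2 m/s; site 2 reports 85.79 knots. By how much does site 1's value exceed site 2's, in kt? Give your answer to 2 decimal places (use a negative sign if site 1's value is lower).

site 1: 63.2 m/s = 122.8510 kt.
Difference: 122.8510 − 85.7900 = 37.06 kt.

37.06 kt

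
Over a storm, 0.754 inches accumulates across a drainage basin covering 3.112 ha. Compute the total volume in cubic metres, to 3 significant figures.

Depth: 0.754 in × 25.4 = 19.1516 mm.
Area: 3.112 ha = 31120 m².
1 mm over 1 m² is 1 L, so volume = 19.1516 × 31120 = 595997.79 L = 596 m³.

596 cubic metres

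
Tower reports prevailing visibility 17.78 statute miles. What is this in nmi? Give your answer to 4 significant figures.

1 SM = 0.868976 nmi, so 17.78 × 0.868976 = 15.45 nmi.

15.45 nmi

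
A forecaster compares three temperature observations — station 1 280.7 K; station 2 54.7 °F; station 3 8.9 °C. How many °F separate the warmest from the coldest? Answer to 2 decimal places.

station 1: 280.7 K = 7.550 °C.
station 2: 54.7 °F = 12.611 °C.
Spread: 12.611 − 7.550 = 5.061 °C = 9.11 °F.

9.11 °F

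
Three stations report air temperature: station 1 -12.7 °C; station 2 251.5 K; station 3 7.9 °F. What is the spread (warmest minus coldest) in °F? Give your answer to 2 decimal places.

station 2: 251.5 K = -21.650 °C.
station 3: 7.9 °F = -13.389 °C.
Spread: (-12.700) − (-21.650) = 8.950 °C = 16.11 °F.

16.11 °F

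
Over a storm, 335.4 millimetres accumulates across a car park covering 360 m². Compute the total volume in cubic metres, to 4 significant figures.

1 mm over 1 m² is 1 L, so volume = 335.4 × 360 = 120744 L = 120.7 m³.

120.7 cubic metres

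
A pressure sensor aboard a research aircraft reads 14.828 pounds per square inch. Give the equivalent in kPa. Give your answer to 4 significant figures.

102.2 kPa

1 psi = 6.89476 kPa, so 14.828 × 6.89476 = 102.2 kPa.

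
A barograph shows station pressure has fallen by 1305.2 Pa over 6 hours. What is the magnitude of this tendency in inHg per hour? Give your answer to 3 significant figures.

1305.2 Pa / 6 h × 0.0002953 inHg/Pa = 0.0642 inHg/h.

0.0642 inHg per hour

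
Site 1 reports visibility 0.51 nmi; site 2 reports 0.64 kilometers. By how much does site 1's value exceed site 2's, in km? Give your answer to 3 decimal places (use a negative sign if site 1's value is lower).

0.305 km

site 1: 0.51 nmi = 0.94452 km.
Difference: 0.94452 − 0.64000 = 0.305 km.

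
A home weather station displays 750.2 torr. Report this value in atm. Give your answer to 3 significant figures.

1 mmHg = 0.00131579 atm, so 750.2 × 0.00131579 = 0.987 atm.

0.987 atm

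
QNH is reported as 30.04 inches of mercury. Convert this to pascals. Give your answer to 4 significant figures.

101700 Pa

1 inHg = 3386.39 Pa, so 30.04 × 3386.39 = 101700 Pa.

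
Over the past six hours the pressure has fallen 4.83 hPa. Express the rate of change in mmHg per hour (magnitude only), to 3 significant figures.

4.83 hPa / 6 h × 0.750062 mmHg/hPa = 0.604 mmHg/h.

0.604 mmHg per hour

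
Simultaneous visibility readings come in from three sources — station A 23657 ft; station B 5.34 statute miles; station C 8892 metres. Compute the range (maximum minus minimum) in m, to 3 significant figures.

station A: 23657 ft = 7210.65 m.
station B: 5.34 SM = 8593.90 m.
Spread: 8892.00 − 7210.65 = 1680 m.

1680 m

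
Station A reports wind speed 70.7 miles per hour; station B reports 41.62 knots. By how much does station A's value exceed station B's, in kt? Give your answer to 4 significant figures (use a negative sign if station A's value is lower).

19.82 kt

station A: 70.7 mph = 61.4366 kt.
Difference: 61.4366 − 41.6200 = 19.82 kt.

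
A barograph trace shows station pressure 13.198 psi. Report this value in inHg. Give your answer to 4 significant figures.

1 psi = 2.03602 inHg, so 13.198 × 2.03602 = 26.87 inHg.

26.87 inHg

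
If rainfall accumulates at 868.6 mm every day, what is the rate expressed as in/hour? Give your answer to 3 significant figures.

868.6 mm/day × 0.0393701 in/mm × 0.0416667 day/hour = 1.42 in/hour.

1.42 in/hour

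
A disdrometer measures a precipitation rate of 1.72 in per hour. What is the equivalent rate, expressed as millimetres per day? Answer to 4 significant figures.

1.72 in/hour × 25.4 mm/in × 24 hour/day = 1049 mm/day.

1049 mm/day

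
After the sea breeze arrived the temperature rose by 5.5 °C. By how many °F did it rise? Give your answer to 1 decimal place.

9.9 °F

A change of 1 °C equals a change of 1.8 °F: Δ°F = 5.5 × 1.8 = 9.9 °F.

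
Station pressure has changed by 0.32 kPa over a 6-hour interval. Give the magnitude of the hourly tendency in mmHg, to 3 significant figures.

0.32 kPa / 6 h × 7.50062 mmHg/kPa = 0.400 mmHg/h.

0.400 mmHg per hour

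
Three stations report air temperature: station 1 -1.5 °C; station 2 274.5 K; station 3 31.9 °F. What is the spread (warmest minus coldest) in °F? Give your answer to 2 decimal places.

5.13 °F

station 2: 274.5 K = 1.350 °C.
station 3: 31.9 °F = -0.056 °C.
Spread: 1.350 − (-1.500) = 2.850 °C = 5.13 °F.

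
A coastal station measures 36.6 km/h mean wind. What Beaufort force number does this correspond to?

Beaufort force 5

36.6 km/h = 10.2 m/s, which is Beaufort 5 (fresh breeze, 8.0–10.7 m/s).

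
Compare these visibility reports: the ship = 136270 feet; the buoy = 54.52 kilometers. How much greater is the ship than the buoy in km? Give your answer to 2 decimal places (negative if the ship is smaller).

the ship: 136270 ft = 41.5351 km.
Difference: 41.5351 − 54.5200 = -12.98 km.

-12.98 km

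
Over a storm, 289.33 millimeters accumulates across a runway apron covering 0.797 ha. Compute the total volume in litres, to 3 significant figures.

2310000 litres

Area: 0.797 ha = 7970 m².
1 mm over 1 m² is 1 L, so volume = 289.33 × 7970 = 2305960.1 L ≈ 2310000 L.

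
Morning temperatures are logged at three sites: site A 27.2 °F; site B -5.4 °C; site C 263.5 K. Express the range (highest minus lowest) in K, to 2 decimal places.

6.98 K

site A: 27.2 °F = -2.667 °C.
site C: 263.5 K = -9.650 °C.
Spread: (-2.667) − (-9.650) = 6.983 °C.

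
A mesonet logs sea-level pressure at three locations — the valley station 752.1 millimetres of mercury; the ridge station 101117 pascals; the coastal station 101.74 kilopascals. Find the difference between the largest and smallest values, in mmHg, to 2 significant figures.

the ridge station: 101117 Pa = 758.44 mmHg.
the coastal station: 101.74 kPa = 763.11 mmHg.
Spread: 763.11 − 752.10 = 11 mmHg.

11 mmHg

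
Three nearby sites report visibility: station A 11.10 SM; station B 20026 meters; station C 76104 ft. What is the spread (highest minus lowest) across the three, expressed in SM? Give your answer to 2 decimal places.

3.31 SM

station B: 20026 m = 12.4436 SM.
station C: 76104 ft = 14.4136 SM.
Spread: 14.4136 − 11.1000 = 3.31 SM.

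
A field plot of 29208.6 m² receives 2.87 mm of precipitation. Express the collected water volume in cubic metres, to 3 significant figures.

83.8 cubic metres

1 mm over 1 m² is 1 L, so volume = 2.87 × 29208.6 = 83828.682 L = 83.8 m³.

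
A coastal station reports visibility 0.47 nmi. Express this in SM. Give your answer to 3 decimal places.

1 nmi = 1.15078 SM, so 0.47 × 1.15078 = 0.541 SM.

0.541 SM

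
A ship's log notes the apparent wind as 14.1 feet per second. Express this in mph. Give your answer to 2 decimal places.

9.61 mph

1 ft/s = 0.681818 mph, so 14.1 × 0.681818 = 9.61 mph.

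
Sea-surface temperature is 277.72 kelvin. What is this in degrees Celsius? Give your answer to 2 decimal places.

4.57 °C

°C = 277.72 − 273.15 = 4.57 °C.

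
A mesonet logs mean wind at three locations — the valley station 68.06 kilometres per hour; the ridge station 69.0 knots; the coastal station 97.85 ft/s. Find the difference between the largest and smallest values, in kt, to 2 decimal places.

32.25 kt

the valley station: 68.06 km/h = 36.7495 kt.
the coastal station: 97.85 ft/s = 57.9745 kt.
Spread: 69.0000 − 36.7495 = 32.25 kt.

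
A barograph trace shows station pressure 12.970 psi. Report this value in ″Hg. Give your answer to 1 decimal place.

1 psi = 2.03602 inHg, so 12.970 × 2.03602 = 26.4 inHg.

26.4 inHg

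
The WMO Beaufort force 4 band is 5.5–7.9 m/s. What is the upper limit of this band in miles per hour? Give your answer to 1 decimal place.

17.7 mph

5.5–7.9 m/s × 2.237 = 12.3–17.7 mph.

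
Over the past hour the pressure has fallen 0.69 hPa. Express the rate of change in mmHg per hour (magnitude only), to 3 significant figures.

0.518 mmHg per hour

0.69 hPa / 1 h × 0.750062 mmHg/hPa = 0.518 mmHg/h.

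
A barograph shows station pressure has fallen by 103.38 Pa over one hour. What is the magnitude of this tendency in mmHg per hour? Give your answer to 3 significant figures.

103.38 Pa / 1 h × 0.00750062 mmHg/Pa = 0.775 mmHg/h.

0.775 mmHg per hour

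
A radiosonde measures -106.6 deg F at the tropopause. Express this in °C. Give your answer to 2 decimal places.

°C = (°F − 32) × 5/9 = (-106.6 − 32) / 1.8 = -77.00 °C.

-77.00 °C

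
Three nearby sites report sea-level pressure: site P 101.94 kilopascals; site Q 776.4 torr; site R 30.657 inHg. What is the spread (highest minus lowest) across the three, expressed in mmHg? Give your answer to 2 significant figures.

site P: 101.94 kPa = 764.61 mmHg.
site R: 30.657 inHg = 778.69 mmHg.
Spread: 778.69 − 764.61 = 14 mmHg.

14 mmHg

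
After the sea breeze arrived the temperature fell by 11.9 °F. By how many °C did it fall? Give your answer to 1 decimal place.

6.6 °C

For a temperature change the 32° offset cancels: Δ°C = 11.9 × 0.5556 = 6.6 °C.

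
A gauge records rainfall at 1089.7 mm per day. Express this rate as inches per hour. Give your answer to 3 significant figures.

1089.7 mm/day × 0.0393701 in/mm × 0.0416667 day/hour = 1.79 in/hour.

1.79 in/hour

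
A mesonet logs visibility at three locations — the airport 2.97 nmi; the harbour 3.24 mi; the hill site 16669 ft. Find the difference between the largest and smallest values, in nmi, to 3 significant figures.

0.227 nmi

the harbour: 3.24 SM = 2.81548 nmi.
the hill site: 16669 ft = 2.74336 nmi.
Spread: 2.97000 − 2.74336 = 0.227 nmi.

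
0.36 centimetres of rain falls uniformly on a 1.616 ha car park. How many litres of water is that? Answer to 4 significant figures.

58180 litres

Depth: 0.36 cm × 10 = 3.6 mm.
Area: 1.616 ha = 16160 m².
1 mm over 1 m² is 1 L, so volume = 3.6 × 16160 = 58176 L ≈ 58180 L.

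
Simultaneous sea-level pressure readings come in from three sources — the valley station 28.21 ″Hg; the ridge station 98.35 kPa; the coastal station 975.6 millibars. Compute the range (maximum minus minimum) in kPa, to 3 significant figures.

the valley station: 28.21 inHg = 95.5300 kPa.
the coastal station: 975.6 mb = 97.5600 kPa.
Spread: 98.3500 − 95.5300 = 2.82 kPa.

2.82 kPa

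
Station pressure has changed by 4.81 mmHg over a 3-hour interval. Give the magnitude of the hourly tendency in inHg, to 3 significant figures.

4.81 mmHg / 3 h × 0.0393701 inHg/mmHg = 0.0631 inHg/h.

0.0631 inHg per hour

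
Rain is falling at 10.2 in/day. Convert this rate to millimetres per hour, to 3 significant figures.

10.2 in/day × 25.4 mm/in × 0.0416667 day/hour = 10.8 mm/hour.

10.8 mm/hour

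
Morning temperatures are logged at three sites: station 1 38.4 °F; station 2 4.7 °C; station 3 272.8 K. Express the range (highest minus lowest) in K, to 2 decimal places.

station 1: 38.4 °F = 3.556 °C.
station 3: 272.8 K = -0.350 °C.
Spread: 4.700 − (-0.350) = 5.050 °C.

5.05 K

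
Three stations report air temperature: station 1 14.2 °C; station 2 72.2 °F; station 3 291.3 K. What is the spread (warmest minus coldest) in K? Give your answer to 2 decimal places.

8.13 K

station 2: 72.2 °F = 22.333 °C.
station 3: 291.3 K = 18.150 °C.
Spread: 22.333 − 14.200 = 8.133 °C.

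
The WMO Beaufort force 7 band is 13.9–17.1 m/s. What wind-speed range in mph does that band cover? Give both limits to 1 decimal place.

31.1 to 38.3 mph

13.9–17.1 m/s × 2.237 = 31.1–38.3 mph.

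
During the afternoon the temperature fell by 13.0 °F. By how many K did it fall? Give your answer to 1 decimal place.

For a temperature change the 32° offset cancels: ΔK = 13.0 × 0.5556 = 7.2 K.

7.2 K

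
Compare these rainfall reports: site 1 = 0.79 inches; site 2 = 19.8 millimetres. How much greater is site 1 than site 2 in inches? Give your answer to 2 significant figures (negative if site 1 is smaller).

0.010 in

site 2: 19.8 mm = 0.77953 in.
Difference: 0.79000 − 0.77953 = 0.010 in.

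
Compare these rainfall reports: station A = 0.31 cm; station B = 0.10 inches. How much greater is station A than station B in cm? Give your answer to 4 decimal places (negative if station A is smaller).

0.0560 cm

station B: 0.10 in = 0.254000 cm.
Difference: 0.310000 − 0.254000 = 0.0560 cm.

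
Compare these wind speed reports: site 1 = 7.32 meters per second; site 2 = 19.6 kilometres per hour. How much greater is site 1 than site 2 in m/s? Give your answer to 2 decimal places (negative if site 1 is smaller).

1.88 m/s

site 2: 19.6 km/h = 5.4444 m/s.
Difference: 7.3200 − 5.4444 = 1.88 m/s.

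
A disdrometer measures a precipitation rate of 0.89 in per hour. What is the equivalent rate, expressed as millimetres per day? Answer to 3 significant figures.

543 mm/day

0.89 in/hour × 25.4 mm/in × 24 hour/day = 543 mm/day.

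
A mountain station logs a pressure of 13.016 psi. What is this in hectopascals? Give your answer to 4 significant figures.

897.4 hPa

1 psi = 68.9476 hPa, so 13.016 × 68.9476 = 897.4 hPa.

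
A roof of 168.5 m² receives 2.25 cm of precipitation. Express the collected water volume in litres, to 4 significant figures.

3791 litres

Depth: 2.25 cm × 10 = 22.5 mm.
1 mm over 1 m² is 1 L, so volume = 22.5 × 168.5 = 3791.25 L ≈ 3791 L.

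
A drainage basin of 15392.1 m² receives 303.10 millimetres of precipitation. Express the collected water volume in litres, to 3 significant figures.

1 mm over 1 m² is 1 L, so volume = 303.1 × 15392.1 = 4665345.5 L ≈ 4670000 L.

4670000 litres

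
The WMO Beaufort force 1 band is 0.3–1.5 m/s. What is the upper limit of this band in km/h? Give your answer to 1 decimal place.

0.3–1.5 m/s × 3.6 = 1.1–5.4 km/h.

5.4 km/h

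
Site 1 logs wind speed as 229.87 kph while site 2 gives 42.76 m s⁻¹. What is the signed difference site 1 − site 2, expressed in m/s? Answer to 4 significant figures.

site 1: 229.87 km/h = 63.8528 m/s.
Difference: 63.8528 − 42.7600 = 21.09 m/s.

21.09 m/s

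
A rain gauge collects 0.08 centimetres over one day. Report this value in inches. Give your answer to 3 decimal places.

0.031 in

1 cm = 0.393701 in, so 0.08 × 0.393701 = 0.031 in.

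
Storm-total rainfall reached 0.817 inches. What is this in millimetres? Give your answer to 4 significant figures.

1 in = 25.4 mm, so 0.817 × 25.4 = 20.75 mm.

20.75 mm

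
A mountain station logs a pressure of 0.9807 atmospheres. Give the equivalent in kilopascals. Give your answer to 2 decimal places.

1 atm = 101.325 kPa, so 0.9807 × 101.325 = 99.37 kPa.

99.37 kPa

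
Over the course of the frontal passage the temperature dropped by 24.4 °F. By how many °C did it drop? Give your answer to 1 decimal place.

For a temperature change the 32° offset cancels: Δ°C = 24.4 × 0.5556 = 13.6 °C.

13.6 °C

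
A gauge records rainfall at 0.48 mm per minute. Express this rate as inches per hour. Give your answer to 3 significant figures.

0.48 mm/minute × 0.0393701 in/mm × 60 minute/hour = 1.13 in/hour.

1.13 in/hour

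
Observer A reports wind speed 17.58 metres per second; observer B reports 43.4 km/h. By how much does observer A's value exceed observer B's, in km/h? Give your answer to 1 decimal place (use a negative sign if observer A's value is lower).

observer A: 17.58 m/s = 63.288 km/h.
Difference: 63.288 − 43.400 = 19.9 km/h.

19.9 km/h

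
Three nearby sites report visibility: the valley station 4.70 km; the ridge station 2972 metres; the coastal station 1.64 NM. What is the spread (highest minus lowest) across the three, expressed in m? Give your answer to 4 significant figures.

1728 m

the valley station: 4.70 km = 4700.00 m.
the coastal station: 1.64 nmi = 3037.28 m.
Spread: 4700.00 − 2972.00 = 1728 m.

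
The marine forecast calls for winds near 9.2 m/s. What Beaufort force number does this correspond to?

Beaufort force 5

9.2 m/s lies in the Beaufort 5 band (fresh breeze, 8.0–10.7 m/s).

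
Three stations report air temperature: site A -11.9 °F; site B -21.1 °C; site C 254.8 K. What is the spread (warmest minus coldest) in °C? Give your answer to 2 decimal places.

site A: -11.9 °F = -24.389 °C.
site C: 254.8 K = -18.350 °C.
Spread: (-18.350) − (-24.389) = 6.039 °C.

6.04 °C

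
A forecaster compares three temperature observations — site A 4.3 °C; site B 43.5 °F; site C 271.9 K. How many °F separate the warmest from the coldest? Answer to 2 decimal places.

13.75 °F

site B: 43.5 °F = 6.389 °C.
site C: 271.9 K = -1.250 °C.
Spread: 6.389 − (-1.250) = 7.639 °C = 13.75 °F.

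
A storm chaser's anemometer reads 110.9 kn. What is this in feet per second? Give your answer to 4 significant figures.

187.2 ft/s

1 kt = 1.68781 ft/s, so 110.9 × 1.68781 = 187.2 ft/s.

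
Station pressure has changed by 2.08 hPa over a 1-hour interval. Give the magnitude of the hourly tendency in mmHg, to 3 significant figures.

1.56 mmHg per hour

2.08 hPa / 1 h × 0.750062 mmHg/hPa = 1.56 mmHg/h.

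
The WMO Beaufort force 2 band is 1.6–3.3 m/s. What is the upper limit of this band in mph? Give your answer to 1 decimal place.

7.4 mph

1.6–3.3 m/s × 2.237 = 3.6–7.4 mph.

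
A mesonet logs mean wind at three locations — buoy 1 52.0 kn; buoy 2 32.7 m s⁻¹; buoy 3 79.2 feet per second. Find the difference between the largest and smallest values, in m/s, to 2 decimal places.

buoy 1: 52.0 kt = 26.7511 m/s.
buoy 3: 79.2 ft/s = 24.1402 m/s.
Spread: 32.7000 − 24.1402 = 8.56 m/s.

8.56 m/s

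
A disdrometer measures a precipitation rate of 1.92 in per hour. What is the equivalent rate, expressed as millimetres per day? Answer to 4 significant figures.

1170 mm/day

1.92 in/hour × 25.4 mm/in × 24 hour/day = 1170 mm/day.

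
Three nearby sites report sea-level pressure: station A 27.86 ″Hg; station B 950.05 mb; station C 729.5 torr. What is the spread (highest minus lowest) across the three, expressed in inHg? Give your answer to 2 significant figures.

0.86 inHg

station B: 950.05 mb = 28.0550 inHg.
station C: 729.5 mmHg = 28.7205 inHg.
Spread: 28.7205 − 27.8600 = 0.86 inHg.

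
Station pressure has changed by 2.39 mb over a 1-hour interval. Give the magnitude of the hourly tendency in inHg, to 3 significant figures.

2.39 mb / 1 h × 0.02953 inHg/mb = 0.0706 inHg/h.

0.0706 inHg per hour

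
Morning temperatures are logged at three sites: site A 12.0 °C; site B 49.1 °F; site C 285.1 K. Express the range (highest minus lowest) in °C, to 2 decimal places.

2.50 °C

site B: 49.1 °F = 9.500 °C.
site C: 285.1 K = 11.950 °C.
Spread: 12.000 − 9.500 = 2.500 °C.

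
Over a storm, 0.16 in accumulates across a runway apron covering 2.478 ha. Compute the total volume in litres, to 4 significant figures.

Depth: 0.16 in × 25.4 = 4.064 mm.
Area: 2.478 ha = 24780 m².
1 mm over 1 m² is 1 L, so volume = 4.064 × 24780 = 100705.92 L ≈ 100700 L.

100700 litres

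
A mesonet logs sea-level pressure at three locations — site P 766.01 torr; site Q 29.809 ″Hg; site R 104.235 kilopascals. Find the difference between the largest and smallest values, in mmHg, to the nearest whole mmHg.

site Q: 29.809 inHg = 757.15 mmHg.
site R: 104.235 kPa = 781.83 mmHg.
Spread: 781.83 − 757.15 = 25 mmHg.

25 mmHg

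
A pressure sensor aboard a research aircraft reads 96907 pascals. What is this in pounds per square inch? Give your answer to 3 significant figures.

14.1 psi

1 Pa = 0.000145038 psi, so 96907 × 0.000145038 = 14.1 psi.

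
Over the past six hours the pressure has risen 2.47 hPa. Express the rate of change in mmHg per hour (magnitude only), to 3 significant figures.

0.309 mmHg per hour

2.47 hPa / 6 h × 0.750062 mmHg/hPa = 0.309 mmHg/h.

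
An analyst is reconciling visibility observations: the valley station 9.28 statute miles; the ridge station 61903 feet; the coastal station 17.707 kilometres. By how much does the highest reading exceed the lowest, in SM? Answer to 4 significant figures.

2.444 SM

the ridge station: 61903 ft = 11.72405 SM.
the coastal station: 17.707 km = 11.00262 SM.
Spread: 11.72405 − 9.28000 = 2.444 SM.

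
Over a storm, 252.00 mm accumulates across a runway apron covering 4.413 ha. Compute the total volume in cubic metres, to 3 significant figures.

11100 cubic metres

Area: 4.413 ha = 44130 m².
1 mm over 1 m² is 1 L, so volume = 252 × 44130 = 11120760 L = 11100 m³.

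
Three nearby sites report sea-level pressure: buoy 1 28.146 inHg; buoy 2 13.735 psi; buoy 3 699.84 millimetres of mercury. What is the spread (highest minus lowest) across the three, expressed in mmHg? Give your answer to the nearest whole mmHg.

15 mmHg

buoy 1: 28.146 inHg = 714.91 mmHg.
buoy 2: 13.735 psi = 710.30 mmHg.
Spread: 714.91 − 699.84 = 15 mmHg.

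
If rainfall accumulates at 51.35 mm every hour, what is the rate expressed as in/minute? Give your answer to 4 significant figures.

0.03369 in/minute

51.35 mm/hour × 0.0393701 in/mm × 0.0166667 hour/minute = 0.03369 in/minute.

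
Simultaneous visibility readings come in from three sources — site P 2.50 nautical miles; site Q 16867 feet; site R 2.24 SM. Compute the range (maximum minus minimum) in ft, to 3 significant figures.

site P: 2.50 nmi = 15190.29 ft.
site R: 2.24 SM = 11827.20 ft.
Spread: 16867.00 − 11827.20 = 5040 ft.

5040 ft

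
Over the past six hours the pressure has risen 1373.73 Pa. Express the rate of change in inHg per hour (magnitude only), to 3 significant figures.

1373.73 Pa / 6 h × 0.0002953 inHg/Pa = 0.0676 inHg/h.

0.0676 inHg per hour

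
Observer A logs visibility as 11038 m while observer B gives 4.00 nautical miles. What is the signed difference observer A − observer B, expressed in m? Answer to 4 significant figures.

observer B: 4.00 nmi = 7408.00 m.
Difference: 11038.00 − 7408.00 = 3630 m.

3630 m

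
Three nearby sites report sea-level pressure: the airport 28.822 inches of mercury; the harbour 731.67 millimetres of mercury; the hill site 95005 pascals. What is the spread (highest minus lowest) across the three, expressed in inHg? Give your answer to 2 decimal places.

the harbour: 731.67 mmHg = 28.8059 inHg.
the hill site: 95005 Pa = 28.0550 inHg.
Spread: 28.8220 − 28.0550 = 0.77 inHg.

0.77 inHg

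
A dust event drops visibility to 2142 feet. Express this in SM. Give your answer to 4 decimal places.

0.4057 SM

1 ft = 0.000189394 SM, so 2142 × 0.000189394 = 0.4057 SM.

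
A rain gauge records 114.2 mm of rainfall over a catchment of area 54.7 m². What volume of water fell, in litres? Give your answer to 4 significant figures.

1 mm over 1 m² is 1 L, so volume = 114.2 × 54.7 = 6246.74 L ≈ 6247 L.

6247 litres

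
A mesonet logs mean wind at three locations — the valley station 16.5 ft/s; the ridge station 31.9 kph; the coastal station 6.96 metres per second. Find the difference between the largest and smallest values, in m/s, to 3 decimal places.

3.832 m/s

the valley station: 16.5 ft/s = 5.02920 m/s.
the ridge station: 31.9 km/h = 8.86111 m/s.
Spread: 8.86111 − 5.02920 = 3.832 m/s.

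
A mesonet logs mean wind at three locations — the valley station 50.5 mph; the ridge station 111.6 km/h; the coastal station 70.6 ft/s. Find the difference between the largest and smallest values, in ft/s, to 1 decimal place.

31.1 ft/s

the valley station: 50.5 mph = 74.067 ft/s.
the ridge station: 111.6 km/h = 101.706 ft/s.
Spread: 101.706 − 70.600 = 31.1 ft/s.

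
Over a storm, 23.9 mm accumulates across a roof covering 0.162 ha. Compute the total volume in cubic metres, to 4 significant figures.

38.72 cubic metres

Area: 0.162 ha = 1620 m².
1 mm over 1 m² is 1 L, so volume = 23.9 × 1620 = 38718 L = 38.72 m³.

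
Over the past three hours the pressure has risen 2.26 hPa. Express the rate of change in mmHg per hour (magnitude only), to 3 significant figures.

0.565 mmHg per hour

2.26 hPa / 3 h × 0.750062 mmHg/hPa = 0.565 mmHg/h.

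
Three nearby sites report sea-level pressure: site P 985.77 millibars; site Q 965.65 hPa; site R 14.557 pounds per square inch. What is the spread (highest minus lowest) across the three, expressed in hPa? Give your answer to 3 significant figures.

38.0 hPa

site P: 985.77 mb = 985.770 hPa.
site R: 14.557 psi = 1003.670 hPa.
Spread: 1003.670 − 965.650 = 38.0 hPa.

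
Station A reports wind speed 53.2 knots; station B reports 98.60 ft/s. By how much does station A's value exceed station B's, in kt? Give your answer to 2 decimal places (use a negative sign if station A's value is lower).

station B: 98.60 ft/s = 58.4189 kt.
Difference: 53.2000 − 58.4189 = -5.22 kt.

-5.22 kt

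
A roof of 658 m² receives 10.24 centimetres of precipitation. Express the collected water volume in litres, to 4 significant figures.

67380 litres

Depth: 10.24 cm × 10 = 102.4 mm.
1 mm over 1 m² is 1 L, so volume = 102.4 × 658 = 67379.2 L ≈ 67380 L.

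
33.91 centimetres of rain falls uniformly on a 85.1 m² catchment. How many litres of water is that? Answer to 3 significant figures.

28900 litres

Depth: 33.91 cm × 10 = 339.1 mm.
1 mm over 1 m² is 1 L, so volume = 339.1 × 85.1 = 28857.41 L ≈ 28900 L.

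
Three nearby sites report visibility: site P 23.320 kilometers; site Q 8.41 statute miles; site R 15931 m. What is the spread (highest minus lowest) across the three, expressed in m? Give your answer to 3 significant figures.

9790 m

site P: 23.320 km = 23320.00 m.
site Q: 8.41 SM = 13534.58 m.
Spread: 23320.00 − 13534.58 = 9790 m.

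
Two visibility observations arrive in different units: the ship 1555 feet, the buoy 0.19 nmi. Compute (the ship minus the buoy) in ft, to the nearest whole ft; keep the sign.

401 ft

the buoy: 0.19 nmi = 1154.46 ft.
Difference: 1555.00 − 1154.46 = 401 ft.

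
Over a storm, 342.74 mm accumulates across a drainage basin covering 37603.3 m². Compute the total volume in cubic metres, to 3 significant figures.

1 mm over 1 m² is 1 L, so volume = 342.74 × 37603.3 = 12888155 L = 12900 m³.

12900 cubic metres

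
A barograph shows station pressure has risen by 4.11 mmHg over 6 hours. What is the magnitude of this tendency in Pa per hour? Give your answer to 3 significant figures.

4.11 mmHg / 6 h × 133.322 Pa/mmHg = 91.3 Pa/h.

91.3 Pa per hour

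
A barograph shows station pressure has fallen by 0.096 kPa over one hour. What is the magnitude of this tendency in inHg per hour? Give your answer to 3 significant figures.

0.096 kPa / 1 h × 0.2953 inHg/kPa = 0.0283 inHg/h.

0.0283 inHg per hour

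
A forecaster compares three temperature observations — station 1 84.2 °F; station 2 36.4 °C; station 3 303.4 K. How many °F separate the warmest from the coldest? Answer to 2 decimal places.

13.32 °F

station 1: 84.2 °F = 29.000 °C.
station 3: 303.4 K = 30.250 °C.
Spread: 36.400 − 29.000 = 7.400 °C = 13.32 °F.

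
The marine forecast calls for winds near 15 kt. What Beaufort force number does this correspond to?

Beaufort force 4

15 kt lies in the Beaufort 4 band (moderate breeze, 11–16 kt).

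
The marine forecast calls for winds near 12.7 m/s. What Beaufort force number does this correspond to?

12.7 m/s lies in the Beaufort 6 band (strong breeze, 10.8–13.8 m/s).

Beaufort force 6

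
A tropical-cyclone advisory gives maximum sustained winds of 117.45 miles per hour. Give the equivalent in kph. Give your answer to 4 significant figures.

1 mph = 1.60934 km/h, so 117.45 × 1.60934 = 189.0 km/h.

189.0 km/h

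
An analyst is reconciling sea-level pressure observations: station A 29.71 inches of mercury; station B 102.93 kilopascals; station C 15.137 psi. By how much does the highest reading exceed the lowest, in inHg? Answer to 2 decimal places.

1.11 inHg

station B: 102.93 kPa = 30.3952 inHg.
station C: 15.137 psi = 30.8192 inHg.
Spread: 30.8192 − 29.7100 = 1.11 inHg.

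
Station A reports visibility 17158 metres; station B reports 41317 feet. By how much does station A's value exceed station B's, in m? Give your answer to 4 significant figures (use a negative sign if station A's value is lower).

station B: 41317 ft = 12593.42 m.
Difference: 17158.00 − 12593.42 = 4565 m.

4565 m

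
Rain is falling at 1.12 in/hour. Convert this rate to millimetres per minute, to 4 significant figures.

0.4741 mm/minute

1.12 in/hour × 25.4 mm/in × 0.0166667 hour/minute = 0.4741 mm/minute.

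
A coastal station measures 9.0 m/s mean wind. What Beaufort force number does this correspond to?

Beaufort force 5

9.0 m/s lies in the Beaufort 5 band (fresh breeze, 8.0–10.7 m/s).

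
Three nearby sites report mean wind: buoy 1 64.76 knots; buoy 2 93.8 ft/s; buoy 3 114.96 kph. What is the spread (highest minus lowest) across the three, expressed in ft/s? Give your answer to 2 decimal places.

buoy 1: 64.76 kt = 109.3026 ft/s.
buoy 3: 114.96 km/h = 104.7682 ft/s.
Spread: 109.3026 − 93.8000 = 15.50 ft/s.

15.50 ft/s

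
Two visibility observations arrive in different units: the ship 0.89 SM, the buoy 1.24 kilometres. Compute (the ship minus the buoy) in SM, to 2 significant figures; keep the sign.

the buoy: 1.24 km = 0.7705 SM.
Difference: 0.8900 − 0.7705 = 0.12 SM.

0.12 SM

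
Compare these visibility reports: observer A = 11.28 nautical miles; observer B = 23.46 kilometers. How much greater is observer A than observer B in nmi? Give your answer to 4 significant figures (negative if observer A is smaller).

observer B: 23.46 km = 12.66739 nmi.
Difference: 11.28000 − 12.66739 = -1.387 nmi.

-1.387 nmi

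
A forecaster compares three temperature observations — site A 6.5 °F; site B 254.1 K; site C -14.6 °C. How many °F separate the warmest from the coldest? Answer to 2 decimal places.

8.79 °F

site A: 6.5 °F = -14.167 °C.
site B: 254.1 K = -19.050 °C.
Spread: (-14.167) − (-19.050) = 4.883 °C = 8.79 °F.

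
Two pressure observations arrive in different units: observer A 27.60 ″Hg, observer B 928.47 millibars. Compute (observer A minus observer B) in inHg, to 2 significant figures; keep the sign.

0.18 inHg

observer B: 928.47 mb = 27.4177 inHg.
Difference: 27.6000 − 27.4177 = 0.18 inHg.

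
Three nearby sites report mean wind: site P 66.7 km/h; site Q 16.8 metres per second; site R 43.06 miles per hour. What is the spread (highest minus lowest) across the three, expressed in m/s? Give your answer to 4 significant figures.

site P: 66.7 km/h = 18.52778 m/s.
site R: 43.06 mph = 19.24954 m/s.
Spread: 19.24954 − 16.80000 = 2.450 m/s.

2.450 m/s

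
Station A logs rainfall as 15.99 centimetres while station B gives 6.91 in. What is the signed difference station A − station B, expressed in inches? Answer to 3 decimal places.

station A: 15.99 cm = 6.29528 in.
Difference: 6.29528 − 6.91000 = -0.615 in.

-0.615 in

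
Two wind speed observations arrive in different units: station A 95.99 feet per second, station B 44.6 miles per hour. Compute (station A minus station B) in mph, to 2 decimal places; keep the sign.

station A: 95.99 ft/s = 65.4477 mph.
Difference: 65.4477 − 44.6000 = 20.85 mph.

20.85 mph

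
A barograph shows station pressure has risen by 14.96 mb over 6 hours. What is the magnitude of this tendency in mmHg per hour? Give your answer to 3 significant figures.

1.87 mmHg per hour

14.96 mb / 6 h × 0.750062 mmHg/mb = 1.87 mmHg/h.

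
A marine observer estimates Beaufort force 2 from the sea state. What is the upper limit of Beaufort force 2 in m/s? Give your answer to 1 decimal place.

3.3 m/s

Beaufort 2 (light breeze) spans 1.6–3.3 m/s.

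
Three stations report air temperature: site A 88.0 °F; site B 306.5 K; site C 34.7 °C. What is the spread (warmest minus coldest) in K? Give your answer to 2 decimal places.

3.59 K

site A: 88.0 °F = 31.111 °C.
site B: 306.5 K = 33.350 °C.
Spread: 34.700 − 31.111 = 3.589 °C.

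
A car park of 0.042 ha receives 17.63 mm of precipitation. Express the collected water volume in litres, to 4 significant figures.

Area: 0.042 ha = 420 m².
1 mm over 1 m² is 1 L, so volume = 17.63 × 420 = 7404.6 L ≈ 7405 L.

7405 litres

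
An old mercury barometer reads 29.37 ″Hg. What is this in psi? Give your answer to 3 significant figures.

1 inHg = 0.491154 psi, so 29.37 × 0.491154 = 14.4 psi.

14.4 psi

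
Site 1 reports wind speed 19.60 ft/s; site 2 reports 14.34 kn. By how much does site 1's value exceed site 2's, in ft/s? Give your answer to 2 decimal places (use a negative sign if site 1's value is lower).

site 2: 14.34 kt = 24.2032 ft/s.
Difference: 19.6000 − 24.2032 = -4.60 ft/s.

-4.60 ft/s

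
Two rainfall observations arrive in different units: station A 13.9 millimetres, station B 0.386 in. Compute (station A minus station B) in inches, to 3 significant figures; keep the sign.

0.161 in

station A: 13.9 mm = 0.54724 in.
Difference: 0.54724 − 0.38600 = 0.161 in.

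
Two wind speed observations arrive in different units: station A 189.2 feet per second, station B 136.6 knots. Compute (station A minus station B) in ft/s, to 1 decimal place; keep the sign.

station B: 136.6 kt = 230.555 ft/s.
Difference: 189.200 − 230.555 = -41.4 ft/s.

-41.4 ft/s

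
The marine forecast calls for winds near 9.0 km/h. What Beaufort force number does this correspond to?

9.0 km/h = 2.5 m/s, which is Beaufort 2 (light breeze, 1.6–3.3 m/s).

Beaufort force 2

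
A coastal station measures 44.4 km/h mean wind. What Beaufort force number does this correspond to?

44.4 km/h = 12.3 m/s, which is Beaufort 6 (strong breeze, 10.8–13.8 m/s).

Beaufort force 6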